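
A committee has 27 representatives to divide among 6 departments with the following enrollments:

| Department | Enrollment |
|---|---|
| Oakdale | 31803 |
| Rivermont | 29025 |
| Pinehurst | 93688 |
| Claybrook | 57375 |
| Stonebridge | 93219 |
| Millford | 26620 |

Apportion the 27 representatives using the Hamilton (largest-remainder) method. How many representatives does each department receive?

Standard divisor: 331730 ÷ 27 ≈ 12286.296.
Standard quotas: Oakdale 2.5885, Rivermont 2.3624, Pinehurst 7.6254, Claybrook 4.6698, Stonebridge 7.5872, Millford 2.1666.
Lower quotas: Oakdale 2, Rivermont 2, Pinehurst 7, Claybrook 4, Stonebridge 7, Millford 2 (sum 24, leaving 3 seats).
Remainders in descending order: Claybrook 0.6698, Pinehurst 0.6254, Oakdale 0.5885, Stonebridge 0.5872, Rivermont 0.3624, Millford 0.1666.
Largest remainders: Claybrook, Pinehurst, Oakdale receive the extra seats.

Oakdale=3; Rivermont=2; Pinehurst=8; Claybrook=5; Stonebridge=7; Millford=2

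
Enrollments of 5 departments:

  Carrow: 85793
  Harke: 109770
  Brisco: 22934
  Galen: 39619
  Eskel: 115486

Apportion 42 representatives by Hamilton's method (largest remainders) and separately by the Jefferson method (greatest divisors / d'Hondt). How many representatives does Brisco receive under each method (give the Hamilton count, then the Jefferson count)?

Hamilton: Carrow 10, Harke 12, Brisco 3, Galen 4, Eskel 13.
Jefferson: Carrow 10, Harke 13, Brisco 2, Galen 4, Eskel 13.
Brisco gets 3 under Hamilton and 2 under Jefferson.

3 and 2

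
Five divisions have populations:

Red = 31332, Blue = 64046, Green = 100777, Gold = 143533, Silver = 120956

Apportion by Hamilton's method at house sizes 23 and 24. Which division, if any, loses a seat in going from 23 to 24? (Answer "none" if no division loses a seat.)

At 23 seats: Red 2, Blue 3, Green 5, Gold 7, Silver 6.
At 24 seats: Red 2, Blue 3, Green 5, Gold 8, Silver 6.
No division's allocation decreased.

none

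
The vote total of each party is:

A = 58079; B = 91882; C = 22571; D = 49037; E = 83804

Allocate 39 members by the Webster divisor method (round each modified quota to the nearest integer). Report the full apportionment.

A=7, B=12, C=3, D=6, E=11

Standard divisor 305373/39 ≈ 7830.077; standard quotas: A 7.417, B 11.734, C 2.883, D 6.263, E 10.703.
Rounding to the nearest integer gives A 7, B 12, C 3, D 6, E 11 — total 39, matching the house size, so no adjustment is needed.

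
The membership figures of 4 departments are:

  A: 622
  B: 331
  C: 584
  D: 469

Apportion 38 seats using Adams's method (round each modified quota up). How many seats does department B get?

Standard divisor 2006/38 ≈ 52.789; standard quotas: A 11.783, B 6.270, C 11.063, D 8.884.
Rounding up gives 12, 7, 12, 9 = 40 seats, so the divisor must be adjusted.
With modified divisor 56: modified quotas A 11.107, B 5.911, C 10.429, D 8.375.
Rounding up: A 12, B 6, C 11, D 9 (total 38).
B receives 6.

6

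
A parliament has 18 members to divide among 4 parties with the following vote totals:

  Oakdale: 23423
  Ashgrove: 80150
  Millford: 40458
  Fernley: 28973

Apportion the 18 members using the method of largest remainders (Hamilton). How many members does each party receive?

Oakdale 3, Ashgrove 8, Millford 4, Fernley 3

The standard divisor is 173004/18 ≈ 9611.333.
Standard quotas: Oakdale 2.4370, Ashgrove 8.3391, Millford 4.2094, Fernley 3.0145.
Lower quotas: Oakdale 2, Ashgrove 8, Millford 4, Fernley 3 (sum 17, leaving 1 seat).
Remainders in descending order: Oakdale 0.4370, Ashgrove 0.3391, Millford 0.2094, Fernley 0.0145.
Largest remainder: Oakdale receives the extra seat.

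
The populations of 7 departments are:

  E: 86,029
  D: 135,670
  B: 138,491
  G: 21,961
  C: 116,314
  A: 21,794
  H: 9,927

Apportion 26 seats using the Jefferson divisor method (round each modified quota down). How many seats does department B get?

7

Standard divisor 530186/26 ≈ 20391.769; standard quotas: E 4.219, D 6.653, B 6.792, G 1.077, C 5.704, A 1.069, H 0.487.
Rounding down gives 4, 6, 6, 1, 5, 1, 0 = 23 seats, so the divisor must be adjusted.
With modified divisor 18300: modified quotas E 4.701, D 7.414, B 7.568, G 1.200, C 6.356, A 1.191, H 0.542.
Rounding down: E 4, D 7, B 7, G 1, C 6, A 1, H 0 (total 26).
B receives 7.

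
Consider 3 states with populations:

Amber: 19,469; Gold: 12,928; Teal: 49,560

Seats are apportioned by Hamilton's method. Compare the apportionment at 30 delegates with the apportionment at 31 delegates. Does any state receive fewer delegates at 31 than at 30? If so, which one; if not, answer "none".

none

At 30 seats: Amber 7, Gold 5, Teal 18.
At 31 seats: Amber 7, Gold 5, Teal 19.
No state's allocation decreased.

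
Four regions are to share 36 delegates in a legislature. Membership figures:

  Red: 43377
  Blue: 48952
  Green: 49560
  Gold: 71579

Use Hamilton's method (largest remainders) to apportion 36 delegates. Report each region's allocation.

Red: 7; Blue: 8; Green: 9; Gold: 12

Standard divisor: 213468 ÷ 36 ≈ 5929.667.
Standard quotas: Red 7.3153, Blue 8.2554, Green 8.3580, Gold 12.0713.
Lower quotas: Red 7, Blue 8, Green 8, Gold 12 (sum 35, leaving 1 seat).
Remainders in descending order: Green 0.3580, Red 0.3153, Blue 0.2554, Gold 0.0713.
The surplus seat goes to Green.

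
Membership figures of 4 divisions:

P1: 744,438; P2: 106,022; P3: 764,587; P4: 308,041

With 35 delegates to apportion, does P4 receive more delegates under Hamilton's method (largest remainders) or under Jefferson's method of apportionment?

Hamilton

Hamilton: P1 13, P2 2, P3 14, P4 6.
Jefferson: P1 14, P2 2, P3 14, P4 5.
P4 gets 6 under Hamilton and 5 under Jefferson.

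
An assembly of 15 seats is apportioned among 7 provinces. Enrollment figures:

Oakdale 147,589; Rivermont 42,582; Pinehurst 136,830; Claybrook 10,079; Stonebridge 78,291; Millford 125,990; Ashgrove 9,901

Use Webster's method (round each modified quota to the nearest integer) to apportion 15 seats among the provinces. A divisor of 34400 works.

Oakdale: 4, Rivermont: 1, Pinehurst: 4, Claybrook: 0, Stonebridge: 2, Millford: 4, Ashgrove: 0

With modified divisor 34400: modified quotas Oakdale 4.290, Rivermont 1.238, Pinehurst 3.978, Claybrook 0.293, Stonebridge 2.276, Millford 3.663, Ashgrove 0.288.
Rounding to the nearest integer: Oakdale 4, Rivermont 1, Pinehurst 4, Claybrook 0, Stonebridge 2, Millford 4, Ashgrove 0 (total 15).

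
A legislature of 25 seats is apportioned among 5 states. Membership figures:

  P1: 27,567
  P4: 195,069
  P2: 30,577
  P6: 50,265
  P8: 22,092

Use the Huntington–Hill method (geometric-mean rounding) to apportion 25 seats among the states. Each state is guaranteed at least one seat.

With divisor 13026: modified quotas P1 2.116, P4 14.975, P2 2.347, P6 3.859, P8 1.696.
Geometric-mean thresholds: P1 √(2·3)=2.449, P4 √(14·15)=14.491, P2 √(2·3)=2.449, P6 √(3·4)=3.464, P8 √(1·2)=1.414.
Each quota rounded against its threshold gives P1 2, P4 15, P2 2, P6 4, P8 2 (total 25).

P1=2; P4=15; P2=2; P6=4; P8=2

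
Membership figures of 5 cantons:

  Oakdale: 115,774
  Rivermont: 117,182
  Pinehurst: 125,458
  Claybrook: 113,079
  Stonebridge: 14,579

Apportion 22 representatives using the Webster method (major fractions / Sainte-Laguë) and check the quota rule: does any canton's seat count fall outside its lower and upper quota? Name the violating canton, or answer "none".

none

Standard quotas: Oakdale 5.240, Rivermont 5.304, Pinehurst 5.678, Claybrook 5.118, Stonebridge 0.660.
Webster allocation: Oakdale 5, Rivermont 5, Pinehurst 6, Claybrook 5, Stonebridge 1.
Every allocation lies between the lower and upper quota.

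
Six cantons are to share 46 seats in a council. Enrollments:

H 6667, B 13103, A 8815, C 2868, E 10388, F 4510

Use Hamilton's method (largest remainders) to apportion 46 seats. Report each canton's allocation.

Total 46351; standard divisor 46351/46 ≈ 1007.63.
Standard quotas: H 6.6165, B 13.0038, A 8.7482, C 2.8463, E 10.3093, F 4.4758.
Lower quotas: H 6, B 13, A 8, C 2, E 10, F 4 (sum 43, leaving 3 seats).
Remainders in descending order: C 0.8463, A 0.7482, H 0.6165, F 0.4758, E 0.3093, B 0.0038.
Largest remainders: C, A, H receive the extra seats.

H=7, B=13, A=9, C=3, E=10, F=4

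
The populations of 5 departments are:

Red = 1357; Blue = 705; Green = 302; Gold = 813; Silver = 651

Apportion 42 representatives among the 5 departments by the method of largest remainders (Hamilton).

Standard divisor: 3828 ÷ 42 ≈ 91.143.
Standard quotas: Red 14.889, Blue 7.735, Green 3.313, Gold 8.920, Silver 7.143.
Lower quotas: Red 14, Blue 7, Green 3, Gold 8, Silver 7 (sum 39, leaving 3 seats).
Remainders in descending order: Gold 0.920, Red 0.889, Blue 0.735, Green 0.313, Silver 0.143.
The surplus seats go to Gold, Red, Blue.

Red 15; Blue 8; Green 3; Gold 9; Silver 7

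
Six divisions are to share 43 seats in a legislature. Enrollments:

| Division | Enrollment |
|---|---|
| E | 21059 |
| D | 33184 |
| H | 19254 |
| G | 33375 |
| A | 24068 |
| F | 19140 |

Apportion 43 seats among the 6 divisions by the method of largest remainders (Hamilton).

Total 150080; standard divisor 150080/43 ≈ 3490.233.
Standard quotas: E 6.0337, D 9.5077, H 5.5165, G 9.5624, A 6.8958, F 5.4839.
Lower quotas: E 6, D 9, H 5, G 9, A 6, F 5 (sum 40, leaving 3 seats).
Remainders in descending order: A 0.8958, G 0.5624, H 0.5165, D 0.5077, F 0.4839, E 0.0337.
The surplus seats go to A, G, H.

E: 6; D: 9; H: 6; G: 10; A: 7; F: 5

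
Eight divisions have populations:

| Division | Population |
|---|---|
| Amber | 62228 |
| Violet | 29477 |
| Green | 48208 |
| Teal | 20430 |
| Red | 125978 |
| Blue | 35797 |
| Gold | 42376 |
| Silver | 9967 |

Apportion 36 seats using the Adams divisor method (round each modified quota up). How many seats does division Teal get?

2

Standard divisor 374461/36 ≈ 10401.694; standard quotas: Amber 5.982, Violet 2.834, Green 4.635, Teal 1.964, Red 12.111, Blue 3.441, Gold 4.074, Silver 0.958.
Rounding up gives 6, 3, 5, 2, 13, 4, 5, 1 = 39 seats, so the divisor must be adjusted.
With modified divisor 11700: modified quotas Amber 5.319, Violet 2.519, Green 4.120, Teal 1.746, Red 10.767, Blue 3.060, Gold 3.622, Silver 0.852.
Rounding up: Amber 6, Violet 3, Green 5, Teal 2, Red 11, Blue 4, Gold 4, Silver 1 (total 36).
Teal receives 2.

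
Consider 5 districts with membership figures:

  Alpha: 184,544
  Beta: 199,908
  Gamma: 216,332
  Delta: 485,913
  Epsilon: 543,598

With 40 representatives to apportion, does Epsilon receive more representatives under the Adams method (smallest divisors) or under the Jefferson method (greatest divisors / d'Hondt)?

Adams: Alpha 5, Beta 5, Gamma 5, Delta 12, Epsilon 13.
Jefferson: Alpha 4, Beta 5, Gamma 5, Delta 12, Epsilon 14.
Epsilon gets 13 under Adams and 14 under Jefferson.

Jefferson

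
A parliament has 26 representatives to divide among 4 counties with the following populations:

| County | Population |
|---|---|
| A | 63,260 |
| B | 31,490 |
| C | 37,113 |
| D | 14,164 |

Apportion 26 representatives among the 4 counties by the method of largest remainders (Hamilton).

The standard divisor is 146027/26 ≈ 5616.423.
Standard quotas: A 11.2634, B 5.6068, C 6.6079, D 2.5219.
Lower quotas: A 11, B 5, C 6, D 2 (sum 24, leaving 2 seats).
Remainders in descending order: C 0.6079, B 0.6068, D 0.5219, A 0.2634.
The surplus seats go to C, B.

A 11, B 6, C 7, D 2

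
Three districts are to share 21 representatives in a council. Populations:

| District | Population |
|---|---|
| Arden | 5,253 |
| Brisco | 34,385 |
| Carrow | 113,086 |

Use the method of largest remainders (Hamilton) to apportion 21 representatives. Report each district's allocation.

Total 152724; standard divisor 152724/21 ≈ 7272.571.
Standard quotas: Arden 0.7223, Brisco 4.7280, Carrow 15.5497.
Lower quotas: Arden 0, Brisco 4, Carrow 15 (sum 19, leaving 2 seats).
Remainders in descending order: Brisco 0.7280, Arden 0.7223, Carrow 0.5497.
Largest remainders: Brisco, Arden receive the extra seats.

Arden: 1; Brisco: 5; Carrow: 15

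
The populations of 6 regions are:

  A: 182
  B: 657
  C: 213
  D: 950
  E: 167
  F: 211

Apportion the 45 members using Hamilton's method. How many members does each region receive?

A 4, B 12, C 4, D 18, E 3, F 4

Total 2380; standard divisor 2380/45 ≈ 52.889.
Standard quotas: A 3.441, B 12.422, C 4.027, D 17.962, E 3.158, F 3.989.
Lower quotas: A 3, B 12, C 4, D 17, E 3, F 3 (sum 42, leaving 3 seats).
Remainders in descending order: F 0.989, D 0.962, A 0.441, B 0.422, E 0.158, C 0.027.
The surplus seats go to F, D, A.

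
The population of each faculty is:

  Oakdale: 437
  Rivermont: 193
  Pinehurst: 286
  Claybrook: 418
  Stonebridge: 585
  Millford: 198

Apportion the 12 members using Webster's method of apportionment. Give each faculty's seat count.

Standard divisor 2117/12 ≈ 176.417; standard quotas: Oakdale 2.477, Rivermont 1.094, Pinehurst 1.621, Claybrook 2.369, Stonebridge 3.316, Millford 1.122.
Rounding to the nearest integer gives 2, 1, 2, 2, 3, 1 = 11 seats, so the divisor must be adjusted.
With modified divisor 170: modified quotas Oakdale 2.571, Rivermont 1.135, Pinehurst 1.682, Claybrook 2.459, Stonebridge 3.441, Millford 1.165.
Rounding to the nearest integer: Oakdale 3, Rivermont 1, Pinehurst 2, Claybrook 2, Stonebridge 3, Millford 1 (total 12).

Oakdale 3; Rivermont 1; Pinehurst 2; Claybrook 2; Stonebridge 3; Millford 1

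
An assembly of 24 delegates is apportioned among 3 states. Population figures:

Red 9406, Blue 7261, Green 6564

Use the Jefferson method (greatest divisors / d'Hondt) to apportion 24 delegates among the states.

Red=10, Blue=7, Green=7

Standard divisor 23231/24 ≈ 967.958; standard quotas: Red 9.717, Blue 7.501, Green 6.781.
Rounding down gives 9, 7, 6 = 22 seats, so the divisor must be adjusted.
With modified divisor 920: modified quotas Red 10.224, Blue 7.892, Green 7.135.
Rounding down: Red 10, Blue 7, Green 7 (total 24).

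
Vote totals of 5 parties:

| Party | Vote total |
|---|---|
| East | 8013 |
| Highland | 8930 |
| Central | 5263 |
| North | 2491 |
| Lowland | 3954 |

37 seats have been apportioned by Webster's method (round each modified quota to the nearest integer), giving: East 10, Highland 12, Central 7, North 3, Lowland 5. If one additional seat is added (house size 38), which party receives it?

Priority for the next seat is population ÷ (current seats + 0.5).
Priorities: East 763.143, Highland 714.400, Central 701.733, North 711.714, Lowland 718.909.
Highest priority: East.

East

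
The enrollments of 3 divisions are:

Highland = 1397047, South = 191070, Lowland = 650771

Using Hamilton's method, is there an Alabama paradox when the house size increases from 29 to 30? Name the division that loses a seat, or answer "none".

South

At 29 seats: Highland 18, South 3, Lowland 8.
At 30 seats: Highland 19, South 2, Lowland 9.
South drops from 3 to 2.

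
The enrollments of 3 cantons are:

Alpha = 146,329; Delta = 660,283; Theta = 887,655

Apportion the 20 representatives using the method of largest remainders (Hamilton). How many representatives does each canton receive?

Total 1694267; standard divisor 1694267/20 ≈ 84713.35.
Standard quotas: Alpha 1.7273, Delta 7.7943, Theta 10.4783.
Lower quotas: Alpha 1, Delta 7, Theta 10 (sum 18, leaving 2 seats).
Remainders in descending order: Delta 0.7943, Alpha 0.7273, Theta 0.4783.
Largest remainders: Delta, Alpha receive the extra seats.

Alpha 2, Delta 8, Theta 10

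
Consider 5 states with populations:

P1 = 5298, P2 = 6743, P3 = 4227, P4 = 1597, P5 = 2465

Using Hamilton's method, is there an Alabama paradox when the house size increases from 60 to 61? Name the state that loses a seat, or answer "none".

At 60 seats: P1 16, P2 20, P3 12, P4 5, P5 7.
At 61 seats: P1 16, P2 20, P3 13, P4 5, P5 7.
No state's allocation decreased.

none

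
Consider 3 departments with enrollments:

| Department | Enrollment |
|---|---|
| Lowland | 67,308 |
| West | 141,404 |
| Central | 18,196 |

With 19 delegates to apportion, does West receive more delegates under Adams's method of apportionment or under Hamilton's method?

Hamilton

Adams: Lowland 6, West 11, Central 2.
Hamilton: Lowland 6, West 12, Central 1.
West gets 11 under Adams and 12 under Hamilton.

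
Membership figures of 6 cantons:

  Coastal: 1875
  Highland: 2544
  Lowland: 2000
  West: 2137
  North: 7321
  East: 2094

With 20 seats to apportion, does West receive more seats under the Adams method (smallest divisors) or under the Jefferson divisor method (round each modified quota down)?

Adams: Coastal 2, Highland 3, Lowland 2, West 3, North 7, East 3.
Jefferson: Coastal 2, Highland 3, Lowland 2, West 2, North 9, East 2.
West gets 3 under Adams and 2 under Jefferson.

Adams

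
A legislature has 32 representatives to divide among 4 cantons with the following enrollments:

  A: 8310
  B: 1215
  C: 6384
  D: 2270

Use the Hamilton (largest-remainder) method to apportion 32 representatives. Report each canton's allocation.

Standard divisor: 18179 ÷ 32 ≈ 568.094.
Standard quotas: A 14.6279, B 2.1387, C 11.2376, D 3.9958.
Lower quotas: A 14, B 2, C 11, D 3 (sum 30, leaving 2 seats).
Remainders in descending order: D 0.9958, A 0.6279, C 0.2376, B 0.1387.
Largest remainders: D, A receive the extra seats.

A 15; B 2; C 11; D 4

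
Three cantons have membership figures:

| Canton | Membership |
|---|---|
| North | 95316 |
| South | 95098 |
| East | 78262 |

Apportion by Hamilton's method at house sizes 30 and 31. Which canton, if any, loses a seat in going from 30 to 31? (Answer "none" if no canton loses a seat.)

At 30 seats: North 11, South 10, East 9.
At 31 seats: North 11, South 11, East 9.
No canton's allocation decreased.

none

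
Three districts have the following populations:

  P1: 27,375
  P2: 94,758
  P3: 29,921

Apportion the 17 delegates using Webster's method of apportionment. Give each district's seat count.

P1 3, P2 11, P3 3

Standard divisor 152054/17 ≈ 8944.353; standard quotas: P1 3.061, P2 10.594, P3 3.345.
Rounding to the nearest integer gives P1 3, P2 11, P3 3 — total 17, matching the house size, so no adjustment is needed.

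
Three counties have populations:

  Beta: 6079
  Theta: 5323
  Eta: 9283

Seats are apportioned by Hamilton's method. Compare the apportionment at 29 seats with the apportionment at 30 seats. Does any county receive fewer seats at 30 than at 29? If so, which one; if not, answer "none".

At 29 seats: Beta 9, Theta 7, Eta 13.
At 30 seats: Beta 9, Theta 8, Eta 13.
No county's allocation decreased.

none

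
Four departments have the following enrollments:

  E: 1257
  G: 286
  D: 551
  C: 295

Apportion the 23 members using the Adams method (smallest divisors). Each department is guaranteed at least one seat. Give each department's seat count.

E: 12, G: 3, D: 5, C: 3

Standard divisor 2389/23 ≈ 103.87; standard quotas: E 12.102, G 2.753, D 5.305, C 2.840.
Rounding up gives 13, 3, 6, 3 = 25 seats, so the divisor must be adjusted.
With modified divisor 112: modified quotas E 11.223, G 2.554, D 4.920, C 2.634.
Rounding up: E 12, G 3, D 5, C 3 (total 23).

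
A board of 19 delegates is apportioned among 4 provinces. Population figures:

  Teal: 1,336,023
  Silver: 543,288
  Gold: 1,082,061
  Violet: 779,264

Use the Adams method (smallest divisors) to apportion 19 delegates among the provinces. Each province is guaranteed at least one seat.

Standard divisor 3740636/19 ≈ 196875.579; standard quotas: Teal 6.786, Silver 2.760, Gold 5.496, Violet 3.958.
Rounding up gives 7, 3, 6, 4 = 20 seats, so the divisor must be adjusted.
With modified divisor 219500: modified quotas Teal 6.087, Silver 2.475, Gold 4.930, Violet 3.550.
Rounding up: Teal 7, Silver 3, Gold 5, Violet 4 (total 19).

Teal=7; Silver=3; Gold=5; Violet=4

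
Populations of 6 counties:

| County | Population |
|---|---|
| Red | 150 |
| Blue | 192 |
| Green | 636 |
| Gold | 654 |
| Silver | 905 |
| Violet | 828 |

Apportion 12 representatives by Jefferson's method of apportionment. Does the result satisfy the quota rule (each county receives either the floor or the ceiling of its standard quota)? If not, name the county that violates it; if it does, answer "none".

none

Standard quotas: Red 0.535, Blue 0.685, Green 2.268, Gold 2.332, Silver 3.227, Violet 2.953.
Jefferson allocation: Red 0, Blue 0, Green 2, Gold 3, Silver 4, Violet 3.
Every allocation lies between the lower and upper quota.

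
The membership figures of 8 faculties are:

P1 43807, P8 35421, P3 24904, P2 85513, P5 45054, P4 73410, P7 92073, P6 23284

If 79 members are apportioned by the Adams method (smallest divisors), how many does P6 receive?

Standard divisor 423466/79 ≈ 5360.329; standard quotas: P1 8.172, P8 6.608, P3 4.646, P2 15.953, P5 8.405, P4 13.695, P7 17.177, P6 4.344.
Rounding up gives 9, 7, 5, 16, 9, 14, 18, 5 = 83 seats, so the divisor must be adjusted.
With modified divisor 5670: modified quotas P1 7.726, P8 6.247, P3 4.392, P2 15.082, P5 7.946, P4 12.947, P7 16.239, P6 4.107.
Rounding up: P1 8, P8 7, P3 5, P2 16, P5 8, P4 13, P7 17, P6 5 (total 79).
P6 receives 5.

5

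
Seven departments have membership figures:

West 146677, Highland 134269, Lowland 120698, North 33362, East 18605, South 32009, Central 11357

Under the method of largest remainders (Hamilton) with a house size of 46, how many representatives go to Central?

1

Standard divisor: 496977 ÷ 46 ≈ 10803.848.
Standard quotas: West 13.5764, Highland 12.4279, Lowland 11.1718, North 3.0880, East 1.7221, South 2.9627, Central 1.0512.
Lower quotas: West 13, Highland 12, Lowland 11, North 3, East 1, South 2, Central 1 (sum 43, leaving 3 seats).
Remainders in descending order: South 0.9627, East 0.7221, West 0.5764, Highland 0.4279, Lowland 0.1718, North 0.0880, Central 0.0512.
The surplus seats go to South, East, West.
Central receives 1.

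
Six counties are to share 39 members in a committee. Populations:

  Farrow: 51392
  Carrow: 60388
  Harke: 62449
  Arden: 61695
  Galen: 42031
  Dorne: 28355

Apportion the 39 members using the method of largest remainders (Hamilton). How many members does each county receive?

Standard divisor: 306310 ÷ 39 ≈ 7854.103.
Standard quotas: Farrow 6.5433, Carrow 7.6887, Harke 7.9511, Arden 7.8551, Galen 5.3515, Dorne 3.6102.
Lower quotas: Farrow 6, Carrow 7, Harke 7, Arden 7, Galen 5, Dorne 3 (sum 35, leaving 4 seats).
Remainders in descending order: Harke 0.9511, Arden 0.8551, Carrow 0.6887, Dorne 0.6102, Farrow 0.5433, Galen 0.3515.
Largest remainders: Harke, Arden, Carrow, Dorne receive the extra seats.

Farrow 6, Carrow 8, Harke 8, Arden 8, Galen 5, Dorne 4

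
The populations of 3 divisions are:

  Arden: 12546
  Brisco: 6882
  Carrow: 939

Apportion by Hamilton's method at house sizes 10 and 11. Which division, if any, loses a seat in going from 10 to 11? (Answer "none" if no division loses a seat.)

Carrow

At 10 seats: Arden 6, Brisco 3, Carrow 1.
At 11 seats: Arden 7, Brisco 4, Carrow 0.
Carrow drops from 1 to 0.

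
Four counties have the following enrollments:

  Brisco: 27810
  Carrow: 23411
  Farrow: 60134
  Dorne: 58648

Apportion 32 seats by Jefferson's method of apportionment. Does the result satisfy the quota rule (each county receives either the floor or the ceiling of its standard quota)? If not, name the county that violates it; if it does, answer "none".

none

Standard quotas: Brisco 5.235, Carrow 4.407, Farrow 11.319, Dorne 11.039.
Jefferson allocation: Brisco 5, Carrow 4, Farrow 12, Dorne 11.
Every allocation lies between the lower and upper quota.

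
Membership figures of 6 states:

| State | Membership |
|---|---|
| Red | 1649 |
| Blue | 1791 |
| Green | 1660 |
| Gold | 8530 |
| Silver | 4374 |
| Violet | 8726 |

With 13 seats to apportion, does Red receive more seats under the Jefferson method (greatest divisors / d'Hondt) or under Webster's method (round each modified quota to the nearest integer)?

Jefferson: Red 0, Blue 1, Green 0, Gold 5, Silver 2, Violet 5.
Webster: Red 1, Blue 1, Green 1, Gold 4, Silver 2, Violet 4.
Red gets 0 under Jefferson and 1 under Webster.

Webster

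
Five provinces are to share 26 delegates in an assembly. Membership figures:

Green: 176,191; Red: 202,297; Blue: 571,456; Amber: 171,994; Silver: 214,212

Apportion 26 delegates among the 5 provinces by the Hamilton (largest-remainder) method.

Green 4; Red 4; Blue 11; Amber 3; Silver 4

Total 1336150; standard divisor 1336150/26 ≈ 51390.385.
Standard quotas: Green 3.4285, Red 3.9365, Blue 11.1199, Amber 3.3468, Silver 4.1683.
Lower quotas: Green 3, Red 3, Blue 11, Amber 3, Silver 4 (sum 24, leaving 2 seats).
Remainders in descending order: Red 0.9365, Green 0.4285, Amber 0.3468, Silver 0.1683, Blue 0.1199.
The surplus seats go to Red, Green.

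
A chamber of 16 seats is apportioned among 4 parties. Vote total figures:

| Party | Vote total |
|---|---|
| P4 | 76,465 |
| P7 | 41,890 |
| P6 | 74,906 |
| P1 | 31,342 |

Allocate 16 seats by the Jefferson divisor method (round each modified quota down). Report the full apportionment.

P4 6, P7 3, P6 5, P1 2

Standard divisor 224603/16 ≈ 14037.688; standard quotas: P4 5.447, P7 2.984, P6 5.336, P1 2.233.
Rounding down gives 5, 2, 5, 2 = 14 seats, so the divisor must be adjusted.
With modified divisor 12600: modified quotas P4 6.069, P7 3.325, P6 5.945, P1 2.487.
Rounding down: P4 6, P7 3, P6 5, P1 2 (total 16).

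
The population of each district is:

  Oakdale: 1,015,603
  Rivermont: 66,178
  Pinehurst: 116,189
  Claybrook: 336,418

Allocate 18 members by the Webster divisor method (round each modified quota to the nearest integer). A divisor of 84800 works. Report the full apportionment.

Oakdale=12; Rivermont=1; Pinehurst=1; Claybrook=4

With modified divisor 84800: modified quotas Oakdale 11.976, Rivermont 0.780, Pinehurst 1.370, Claybrook 3.967.
Rounding to the nearest integer: Oakdale 12, Rivermont 1, Pinehurst 1, Claybrook 4 (total 18).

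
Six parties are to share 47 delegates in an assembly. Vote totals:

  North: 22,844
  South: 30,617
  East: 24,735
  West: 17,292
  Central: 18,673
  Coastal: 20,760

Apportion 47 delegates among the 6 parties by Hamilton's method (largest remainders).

North=8, South=11, East=9, West=6, Central=6, Coastal=7

Standard divisor: 134921 ÷ 47 ≈ 2870.66.
Standard quotas: North 7.9578, South 10.6655, East 8.6165, West 6.0237, Central 6.5048, Coastal 7.2318.
Lower quotas: North 7, South 10, East 8, West 6, Central 6, Coastal 7 (sum 44, leaving 3 seats).
Remainders in descending order: North 0.9578, South 0.6655, East 0.6165, Central 0.5048, Coastal 0.2318, West 0.0237.
Largest remainders: North, South, East receive the extra seats.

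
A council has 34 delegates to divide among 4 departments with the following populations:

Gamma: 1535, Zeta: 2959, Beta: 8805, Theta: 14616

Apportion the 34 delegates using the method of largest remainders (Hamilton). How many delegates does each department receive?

The standard divisor is 27915/34 ≈ 821.029.
Standard quotas: Gamma 1.8696, Zeta 3.6040, Beta 10.7243, Theta 17.8020.
Lower quotas: Gamma 1, Zeta 3, Beta 10, Theta 17 (sum 31, leaving 3 seats).
Remainders in descending order: Gamma 0.8696, Theta 0.8020, Beta 0.7243, Zeta 0.6040.
Largest remainders: Gamma, Theta, Beta receive the extra seats.

Gamma 2, Zeta 3, Beta 11, Theta 18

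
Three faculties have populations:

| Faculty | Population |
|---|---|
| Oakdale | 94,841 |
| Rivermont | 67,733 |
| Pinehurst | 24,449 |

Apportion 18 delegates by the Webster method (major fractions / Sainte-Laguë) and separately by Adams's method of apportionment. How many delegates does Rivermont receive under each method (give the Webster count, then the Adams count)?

7 and 6

Webster: Oakdale 9, Rivermont 7, Pinehurst 2.
Adams: Oakdale 9, Rivermont 6, Pinehurst 3.
Rivermont gets 7 under Webster and 6 under Adams.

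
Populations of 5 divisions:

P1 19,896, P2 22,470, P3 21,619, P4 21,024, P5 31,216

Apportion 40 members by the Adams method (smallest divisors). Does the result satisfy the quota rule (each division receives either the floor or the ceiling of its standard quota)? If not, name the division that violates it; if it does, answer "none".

Standard quotas: P1 6.847, P2 7.733, P3 7.440, P4 7.236, P5 10.743.
Adams allocation: P1 7, P2 8, P3 7, P4 7, P5 11.
Every allocation lies between the lower and upper quota.

none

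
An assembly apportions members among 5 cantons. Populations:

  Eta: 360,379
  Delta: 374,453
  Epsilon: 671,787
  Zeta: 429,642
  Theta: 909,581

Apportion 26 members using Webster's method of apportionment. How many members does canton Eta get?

3

Standard divisor 2745842/26 ≈ 105609.308; standard quotas: Eta 3.412, Delta 3.546, Epsilon 6.361, Zeta 4.068, Theta 8.613.
Rounding to the nearest integer gives Eta 3, Delta 4, Epsilon 6, Zeta 4, Theta 9 — total 26, matching the house size, so no adjustment is needed.
Eta receives 3.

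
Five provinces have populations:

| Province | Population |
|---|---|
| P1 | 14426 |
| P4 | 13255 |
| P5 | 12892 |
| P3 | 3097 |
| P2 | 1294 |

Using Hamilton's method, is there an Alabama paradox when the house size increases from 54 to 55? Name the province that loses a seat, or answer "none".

P2

At 54 seats: P1 17, P4 16, P5 15, P3 4, P2 2.
At 55 seats: P1 18, P4 16, P5 16, P3 4, P2 1.
P2 drops from 2 to 1.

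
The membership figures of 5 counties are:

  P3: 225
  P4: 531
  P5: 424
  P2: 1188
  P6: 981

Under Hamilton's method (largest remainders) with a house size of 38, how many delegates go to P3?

Standard divisor: 3349 ÷ 38 ≈ 88.132.
Standard quotas: P3 2.553, P4 6.025, P5 4.811, P2 13.480, P6 11.131.
Lower quotas: P3 2, P4 6, P5 4, P2 13, P6 11 (sum 36, leaving 2 seats).
Remainders in descending order: P5 0.811, P3 0.553, P2 0.480, P6 0.131, P4 0.025.
The surplus seats go to P5, P3.
P3 receives 3.

3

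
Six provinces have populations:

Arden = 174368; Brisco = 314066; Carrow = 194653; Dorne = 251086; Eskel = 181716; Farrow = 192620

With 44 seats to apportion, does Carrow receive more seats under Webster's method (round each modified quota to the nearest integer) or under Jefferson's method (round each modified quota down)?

Webster: Arden 6, Brisco 11, Carrow 7, Dorne 8, Eskel 6, Farrow 6.
Jefferson: Arden 6, Brisco 11, Carrow 6, Dorne 9, Eskel 6, Farrow 6.
Carrow gets 7 under Webster and 6 under Jefferson.

Webster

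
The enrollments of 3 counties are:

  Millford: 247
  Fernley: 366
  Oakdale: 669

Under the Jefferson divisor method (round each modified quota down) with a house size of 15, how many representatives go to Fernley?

4

Standard divisor 1282/15 ≈ 85.467; standard quotas: Millford 2.890, Fernley 4.282, Oakdale 7.828.
Rounding down gives 2, 4, 7 = 13 seats, so the divisor must be adjusted.
With modified divisor 80: modified quotas Millford 3.087, Fernley 4.575, Oakdale 8.363.
Rounding down: Millford 3, Fernley 4, Oakdale 8 (total 15).
Fernley receives 4.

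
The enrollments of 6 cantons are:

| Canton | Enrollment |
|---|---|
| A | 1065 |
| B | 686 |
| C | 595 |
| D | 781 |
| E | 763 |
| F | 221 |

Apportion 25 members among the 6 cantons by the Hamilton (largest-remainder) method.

A 6, B 4, C 4, D 5, E 5, F 1

Standard divisor: 4111 ÷ 25 ≈ 164.44.
Standard quotas: A 6.477, B 4.172, C 3.618, D 4.749, E 4.640, F 1.344.
Lower quotas: A 6, B 4, C 3, D 4, E 4, F 1 (sum 22, leaving 3 seats).
Remainders in descending order: D 0.749, E 0.640, C 0.618, A 0.477, F 0.344, B 0.172.
The surplus seats go to D, E, C.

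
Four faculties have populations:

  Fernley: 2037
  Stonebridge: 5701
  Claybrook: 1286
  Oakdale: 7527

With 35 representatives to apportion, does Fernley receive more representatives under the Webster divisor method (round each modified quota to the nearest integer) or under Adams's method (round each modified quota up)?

Adams

Webster: Fernley 4, Stonebridge 12, Claybrook 3, Oakdale 16.
Adams: Fernley 5, Stonebridge 12, Claybrook 3, Oakdale 15.
Fernley gets 4 under Webster and 5 under Adams.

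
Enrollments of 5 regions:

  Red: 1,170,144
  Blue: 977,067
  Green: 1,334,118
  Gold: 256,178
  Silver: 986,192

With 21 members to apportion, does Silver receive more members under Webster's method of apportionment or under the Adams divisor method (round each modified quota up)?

Webster

Webster: Red 5, Blue 4, Green 6, Gold 1, Silver 5.
Adams: Red 5, Blue 4, Green 6, Gold 2, Silver 4.
Silver gets 5 under Webster and 4 under Adams.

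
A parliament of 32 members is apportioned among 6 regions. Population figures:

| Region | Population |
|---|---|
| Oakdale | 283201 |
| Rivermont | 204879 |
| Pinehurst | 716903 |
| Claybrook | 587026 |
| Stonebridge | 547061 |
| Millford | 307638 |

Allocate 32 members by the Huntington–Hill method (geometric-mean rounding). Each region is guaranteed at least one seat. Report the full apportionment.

With divisor 84027: modified quotas Oakdale 3.370, Rivermont 2.438, Pinehurst 8.532, Claybrook 6.986, Stonebridge 6.511, Millford 3.661.
Geometric-mean thresholds: Oakdale √(3·4)=3.464, Rivermont √(2·3)=2.449, Pinehurst √(8·9)=8.485, Claybrook √(6·7)=6.481, Stonebridge √(6·7)=6.481, Millford √(3·4)=3.464.
Each quota rounded against its threshold gives Oakdale 3, Rivermont 2, Pinehurst 9, Claybrook 7, Stonebridge 7, Millford 4 (total 32).

Oakdale 3; Rivermont 2; Pinehurst 9; Claybrook 7; Stonebridge 7; Millford 4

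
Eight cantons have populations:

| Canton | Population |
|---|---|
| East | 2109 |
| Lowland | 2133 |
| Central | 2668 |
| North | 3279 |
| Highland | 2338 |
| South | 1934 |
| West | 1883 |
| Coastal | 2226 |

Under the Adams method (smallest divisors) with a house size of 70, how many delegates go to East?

Standard divisor 18570/70 ≈ 265.286; standard quotas: East 7.950, Lowland 8.040, Central 10.057, North 12.360, Highland 8.813, South 7.290, West 7.098, Coastal 8.391.
Rounding up gives 8, 9, 11, 13, 9, 8, 8, 9 = 75 seats, so the divisor must be adjusted.
With modified divisor 277.3: modified quotas East 7.605, Lowland 7.692, Central 9.621, North 11.825, Highland 8.431, South 6.974, West 6.790, Coastal 8.027.
Rounding up: East 8, Lowland 8, Central 10, North 12, Highland 9, South 7, West 7, Coastal 9 (total 70).
East receives 8.

8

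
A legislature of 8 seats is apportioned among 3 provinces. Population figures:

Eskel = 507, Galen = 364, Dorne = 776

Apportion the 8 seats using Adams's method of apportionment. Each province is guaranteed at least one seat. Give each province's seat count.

Eskel=2, Galen=2, Dorne=4

Standard divisor 1647/8 ≈ 205.875; standard quotas: Eskel 2.463, Galen 1.768, Dorne 3.769.
Rounding up gives 3, 2, 4 = 9 seats, so the divisor must be adjusted.
With modified divisor 256.1: modified quotas Eskel 1.980, Galen 1.421, Dorne 3.030.
Rounding up: Eskel 2, Galen 2, Dorne 4 (total 8).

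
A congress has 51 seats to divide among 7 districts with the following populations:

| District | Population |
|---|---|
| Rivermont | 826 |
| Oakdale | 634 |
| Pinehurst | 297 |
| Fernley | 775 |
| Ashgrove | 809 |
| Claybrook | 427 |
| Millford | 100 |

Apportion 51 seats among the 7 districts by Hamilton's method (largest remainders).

Rivermont 11, Oakdale 8, Pinehurst 4, Fernley 10, Ashgrove 11, Claybrook 6, Millford 1

The standard divisor is 3868/51 ≈ 75.843.
Standard quotas: Rivermont 10.891, Oakdale 8.359, Pinehurst 3.916, Fernley 10.218, Ashgrove 10.667, Claybrook 5.630, Millford 1.319.
Lower quotas: Rivermont 10, Oakdale 8, Pinehurst 3, Fernley 10, Ashgrove 10, Claybrook 5, Millford 1 (sum 47, leaving 4 seats).
Remainders in descending order: Pinehurst 0.916, Rivermont 0.891, Ashgrove 0.667, Claybrook 0.630, Oakdale 0.359, Millford 0.319, Fernley 0.218.
The surplus seats go to Pinehurst, Rivermont, Ashgrove, Claybrook.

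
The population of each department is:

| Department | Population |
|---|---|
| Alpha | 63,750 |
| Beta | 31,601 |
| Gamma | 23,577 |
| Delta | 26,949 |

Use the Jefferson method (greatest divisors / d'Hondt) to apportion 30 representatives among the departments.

Standard divisor 145877/30 ≈ 4862.567; standard quotas: Alpha 13.110, Beta 6.499, Gamma 4.849, Delta 5.542.
Rounding down gives 13, 6, 4, 5 = 28 seats, so the divisor must be adjusted.
With modified divisor 4530: modified quotas Alpha 14.073, Beta 6.976, Gamma 5.205, Delta 5.949.
Rounding down: Alpha 14, Beta 6, Gamma 5, Delta 5 (total 30).

Alpha: 14, Beta: 6, Gamma: 5, Delta: 5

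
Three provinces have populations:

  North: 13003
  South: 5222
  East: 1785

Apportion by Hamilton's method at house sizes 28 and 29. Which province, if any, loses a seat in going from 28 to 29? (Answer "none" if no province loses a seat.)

none

At 28 seats: North 18, South 7, East 3.
At 29 seats: North 19, South 7, East 3.
No province's allocation decreased.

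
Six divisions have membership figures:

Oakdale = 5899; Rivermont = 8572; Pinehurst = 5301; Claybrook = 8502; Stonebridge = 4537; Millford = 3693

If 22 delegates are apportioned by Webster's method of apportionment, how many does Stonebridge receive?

3

Standard divisor 36504/22 ≈ 1659.273; standard quotas: Oakdale 3.555, Rivermont 5.166, Pinehurst 3.195, Claybrook 5.124, Stonebridge 2.734, Millford 2.226.
Rounding to the nearest integer gives Oakdale 4, Rivermont 5, Pinehurst 3, Claybrook 5, Stonebridge 3, Millford 2 — total 22, matching the house size, so no adjustment is needed.
Stonebridge receives 3.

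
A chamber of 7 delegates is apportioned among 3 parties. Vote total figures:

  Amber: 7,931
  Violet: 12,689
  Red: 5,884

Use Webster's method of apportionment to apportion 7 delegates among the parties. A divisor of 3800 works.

With modified divisor 3800: modified quotas Amber 2.087, Violet 3.339, Red 1.548.
Rounding to the nearest integer: Amber 2, Violet 3, Red 2 (total 7).

Amber 2; Violet 3; Red 2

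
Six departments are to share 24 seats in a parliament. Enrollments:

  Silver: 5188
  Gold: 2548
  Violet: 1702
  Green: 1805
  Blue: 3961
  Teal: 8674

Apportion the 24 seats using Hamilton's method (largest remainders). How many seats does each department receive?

Silver=5, Gold=2, Violet=2, Green=2, Blue=4, Teal=9

Total 23878; standard divisor 23878/24 ≈ 994.917.
Standard quotas: Silver 5.2145, Gold 2.5610, Violet 1.7107, Green 1.8142, Blue 3.9812, Teal 8.7183.
Lower quotas: Silver 5, Gold 2, Violet 1, Green 1, Blue 3, Teal 8 (sum 20, leaving 4 seats).
Remainders in descending order: Blue 0.9812, Green 0.8142, Teal 0.7183, Violet 0.7107, Gold 0.5610, Silver 0.2145.
Largest remainders: Blue, Green, Teal, Violet receive the extra seats.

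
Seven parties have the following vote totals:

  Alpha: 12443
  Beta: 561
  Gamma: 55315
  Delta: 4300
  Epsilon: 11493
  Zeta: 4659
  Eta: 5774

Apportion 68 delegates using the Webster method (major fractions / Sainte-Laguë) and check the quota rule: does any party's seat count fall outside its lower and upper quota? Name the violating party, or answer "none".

Gamma

Standard quotas: Alpha 8.949, Beta 0.403, Gamma 39.784, Delta 3.093, Epsilon 8.266, Zeta 3.351, Eta 4.153.
Webster allocation: Alpha 9, Beta 0, Gamma 41, Delta 3, Epsilon 8, Zeta 3, Eta 4.
Gamma has quota 39.784 (lower 39, upper 40) but receives 41 — outside the quota interval.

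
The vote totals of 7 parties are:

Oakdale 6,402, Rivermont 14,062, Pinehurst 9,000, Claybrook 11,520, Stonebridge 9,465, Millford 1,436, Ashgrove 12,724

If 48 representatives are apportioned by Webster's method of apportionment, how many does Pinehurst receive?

Standard divisor 64609/48 ≈ 1346.021; standard quotas: Oakdale 4.756, Rivermont 10.447, Pinehurst 6.686, Claybrook 8.559, Stonebridge 7.032, Millford 1.067, Ashgrove 9.453.
Rounding to the nearest integer gives Oakdale 5, Rivermont 10, Pinehurst 7, Claybrook 9, Stonebridge 7, Millford 1, Ashgrove 9 — total 48, matching the house size, so no adjustment is needed.
Pinehurst receives 7.

7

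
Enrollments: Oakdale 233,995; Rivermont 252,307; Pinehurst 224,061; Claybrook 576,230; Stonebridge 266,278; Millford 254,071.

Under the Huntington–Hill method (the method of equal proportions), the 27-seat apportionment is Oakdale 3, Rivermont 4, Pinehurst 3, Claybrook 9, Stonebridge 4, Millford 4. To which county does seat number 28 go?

Oakdale

Priority for the next seat is population ÷ (√(s·(s+1))).
Priorities: Oakdale 67548.538, Rivermont 56417.560, Pinehurst 64680.839, Claybrook 60739.975, Stonebridge 59541.571, Millford 56812.003.
Highest priority: Oakdale.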